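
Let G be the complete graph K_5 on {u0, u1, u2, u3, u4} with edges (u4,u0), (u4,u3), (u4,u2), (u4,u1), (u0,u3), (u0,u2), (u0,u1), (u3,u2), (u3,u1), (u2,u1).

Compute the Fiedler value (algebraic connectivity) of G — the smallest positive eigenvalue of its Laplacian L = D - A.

For the complete graph K_n, L = nI − J (J = all-ones matrix). J has eigenvalues n (once, eigenvector 𝟙) and 0 (multiplicity n−1), so L has eigenvalues 0 (once) and n (multiplicity n−1). Here n = 5: eigenvalue 0 once and 5 with multiplicity 4.
Laplacian eigenvalues: [0.0, 5.0, 5.0, 5.0, 5.0]. Algebraic connectivity (smallest non-zero eigenvalue) = 5.0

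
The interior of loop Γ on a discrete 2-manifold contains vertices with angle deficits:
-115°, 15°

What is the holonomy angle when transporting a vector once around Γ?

Holonomy = total enclosed curvature = (-115°) + 15° = -100°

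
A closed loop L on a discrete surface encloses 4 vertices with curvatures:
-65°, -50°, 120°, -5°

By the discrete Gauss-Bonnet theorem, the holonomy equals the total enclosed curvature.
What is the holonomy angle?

Holonomy = total enclosed curvature = (-65°) + (-50°) + 120° + (-5°) = 0°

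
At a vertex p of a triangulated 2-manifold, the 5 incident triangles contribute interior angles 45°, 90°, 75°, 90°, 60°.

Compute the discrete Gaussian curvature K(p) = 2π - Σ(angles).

Sum of angles = 360°. K = 360° - 360° = 0°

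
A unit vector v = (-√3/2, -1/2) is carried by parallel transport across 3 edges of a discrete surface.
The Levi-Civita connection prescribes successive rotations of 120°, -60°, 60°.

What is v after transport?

Total rotation: 120° + (-60°) + 60° = 120°. Final vector: (0.8660, -0.5000)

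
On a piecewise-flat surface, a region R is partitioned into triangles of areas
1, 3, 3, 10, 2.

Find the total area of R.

1 + 3 + 3 + 10 + 2 = 19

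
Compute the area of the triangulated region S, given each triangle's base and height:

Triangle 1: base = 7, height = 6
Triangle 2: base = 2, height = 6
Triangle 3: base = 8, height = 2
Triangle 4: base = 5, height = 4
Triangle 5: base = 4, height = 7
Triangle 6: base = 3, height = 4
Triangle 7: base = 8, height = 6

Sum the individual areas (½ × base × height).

(1/2)×7×6 + (1/2)×2×6 + (1/2)×8×2 + (1/2)×5×4 + (1/2)×4×7 + (1/2)×3×4 + (1/2)×8×6 = 89.0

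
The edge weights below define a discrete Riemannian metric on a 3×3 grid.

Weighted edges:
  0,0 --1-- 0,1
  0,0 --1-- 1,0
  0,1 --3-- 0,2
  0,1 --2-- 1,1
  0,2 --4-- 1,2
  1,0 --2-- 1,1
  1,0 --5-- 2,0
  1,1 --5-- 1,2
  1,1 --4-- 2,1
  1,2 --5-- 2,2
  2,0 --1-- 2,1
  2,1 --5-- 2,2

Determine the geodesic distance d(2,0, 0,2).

Shortest path: 2,0 → 2,1 → 1,1 → 0,1 → 0,2, total weight = 10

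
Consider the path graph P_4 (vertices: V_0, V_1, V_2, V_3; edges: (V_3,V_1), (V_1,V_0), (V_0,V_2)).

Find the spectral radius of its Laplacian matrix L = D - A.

The path graph P_n has Laplacian eigenvalues λ_k = 2 − 2cos(kπ/n), k = 0, 1, …, n−1. Here n = 4:
k=0: 2 − 2cos(0) = 0.0; k=1: 2 − 2cos(π/4) = 0.5858; k=2: 2 − 2cos(π/2) = 2.0; k=3: 2 − 2cos(3π/4) = 3.4142.
Laplacian eigenvalues: [0.0, 0.5858, 2.0, 3.4142]. Largest eigenvalue (spectral radius) = 3.4142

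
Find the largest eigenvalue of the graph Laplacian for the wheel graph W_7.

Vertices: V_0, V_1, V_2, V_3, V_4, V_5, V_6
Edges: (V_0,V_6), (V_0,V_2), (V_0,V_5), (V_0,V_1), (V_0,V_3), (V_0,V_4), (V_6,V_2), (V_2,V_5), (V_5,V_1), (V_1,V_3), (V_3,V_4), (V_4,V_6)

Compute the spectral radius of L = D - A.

The wheel W_7 is the join K_1 ∨ C_6 (a hub joined to every vertex of a cycle of length 6). For a join G ∨ H (G on p vertices, H on q vertices) the Laplacian spectrum is 0, p+q, the eigenvalues of L(G) other than one 0 each shifted by +q, and the eigenvalues of L(H) other than one 0 each shifted by +p. With G = K_1 (p = 1, nothing left after dropping its 0) and H = C_6 (q = 6, eigenvalues 2 − 2cos(2πk/6), k = 0, …, 5; drop k = 0), the spectrum of W_7 is 0, 7, and 1 + (2 − 2cos(2πk/6)) = 3 − 2cos(2πk/6) for k = 1, …, 5:
k=1: 3 − 2cos(π/3) = 2.0; k=2: 3 − 2cos(2π/3) = 4.0; k=3: 3 − 2cos(π) = 5.0; k=4: 3 − 2cos(4π/3) = 4.0; k=5: 3 − 2cos(5π/3) = 2.0.
Laplacian eigenvalues: [0.0, 2.0, 2.0, 4.0, 4.0, 5.0, 7.0]. Largest eigenvalue (spectral radius) = 7.0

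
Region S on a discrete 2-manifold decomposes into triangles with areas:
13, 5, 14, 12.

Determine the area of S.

13 + 5 + 14 + 12 = 44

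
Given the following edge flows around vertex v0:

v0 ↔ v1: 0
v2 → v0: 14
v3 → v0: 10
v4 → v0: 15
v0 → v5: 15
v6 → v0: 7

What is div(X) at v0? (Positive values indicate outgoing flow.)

Divergence = sum of outgoing flows = 0 + (-14) + (-10) + (-15) + 15 + (-7) = -31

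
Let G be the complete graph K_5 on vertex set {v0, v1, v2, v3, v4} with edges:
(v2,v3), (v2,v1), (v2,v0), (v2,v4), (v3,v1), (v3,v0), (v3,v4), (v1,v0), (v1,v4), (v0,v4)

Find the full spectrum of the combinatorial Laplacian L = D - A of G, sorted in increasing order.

For the complete graph K_n, L = nI − J (J = all-ones matrix). J has eigenvalues n (once, eigenvector 𝟙) and 0 (multiplicity n−1), so L has eigenvalues 0 (once) and n (multiplicity n−1). Here n = 5: eigenvalue 0 once and 5 with multiplicity 4.
Laplacian eigenvalues (increasing order): [0.0, 5.0, 5.0, 5.0, 5.0]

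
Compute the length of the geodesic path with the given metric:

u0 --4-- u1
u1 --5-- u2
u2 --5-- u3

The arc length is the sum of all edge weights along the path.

Arc length = 4 + 5 + 5 = 14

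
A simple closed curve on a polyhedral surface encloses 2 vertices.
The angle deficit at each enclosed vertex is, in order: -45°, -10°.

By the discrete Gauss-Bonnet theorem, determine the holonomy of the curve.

Holonomy = total enclosed curvature = (-45°) + (-10°) = -55°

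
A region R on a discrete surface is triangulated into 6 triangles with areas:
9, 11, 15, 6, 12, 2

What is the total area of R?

9 + 11 + 15 + 6 + 12 + 2 = 55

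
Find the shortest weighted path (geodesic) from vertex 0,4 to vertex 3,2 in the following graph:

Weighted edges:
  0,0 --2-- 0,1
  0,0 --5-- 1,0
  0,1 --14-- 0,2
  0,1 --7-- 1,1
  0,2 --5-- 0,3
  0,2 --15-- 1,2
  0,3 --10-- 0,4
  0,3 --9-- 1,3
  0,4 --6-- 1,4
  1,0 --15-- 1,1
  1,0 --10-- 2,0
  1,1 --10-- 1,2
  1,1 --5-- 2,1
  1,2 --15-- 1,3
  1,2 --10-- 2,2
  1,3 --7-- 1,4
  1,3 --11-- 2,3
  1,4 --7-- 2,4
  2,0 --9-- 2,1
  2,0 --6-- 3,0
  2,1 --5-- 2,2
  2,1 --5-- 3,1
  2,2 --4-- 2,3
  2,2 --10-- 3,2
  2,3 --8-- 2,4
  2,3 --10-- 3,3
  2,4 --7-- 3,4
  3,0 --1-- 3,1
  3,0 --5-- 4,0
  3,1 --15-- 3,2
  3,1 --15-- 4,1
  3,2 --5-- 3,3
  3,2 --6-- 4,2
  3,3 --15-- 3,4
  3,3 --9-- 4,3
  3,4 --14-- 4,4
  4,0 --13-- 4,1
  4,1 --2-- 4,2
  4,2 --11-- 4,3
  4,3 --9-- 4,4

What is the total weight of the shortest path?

Shortest path: 0,4 → 1,4 → 2,4 → 2,3 → 2,2 → 3,2, total weight = 35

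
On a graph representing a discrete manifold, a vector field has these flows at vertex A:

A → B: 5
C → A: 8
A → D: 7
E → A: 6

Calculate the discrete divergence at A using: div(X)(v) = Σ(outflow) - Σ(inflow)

Divergence = sum of outgoing flows = 5 + (-8) + 7 + (-6) = -2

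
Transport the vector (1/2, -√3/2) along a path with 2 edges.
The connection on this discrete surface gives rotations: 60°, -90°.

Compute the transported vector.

Total rotation: 60° + (-90°) = -30°. Final vector: (0, -1)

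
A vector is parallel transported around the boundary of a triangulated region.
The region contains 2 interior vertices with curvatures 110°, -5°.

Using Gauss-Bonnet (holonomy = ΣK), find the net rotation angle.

Holonomy = total enclosed curvature = 110° + (-5°) = 105°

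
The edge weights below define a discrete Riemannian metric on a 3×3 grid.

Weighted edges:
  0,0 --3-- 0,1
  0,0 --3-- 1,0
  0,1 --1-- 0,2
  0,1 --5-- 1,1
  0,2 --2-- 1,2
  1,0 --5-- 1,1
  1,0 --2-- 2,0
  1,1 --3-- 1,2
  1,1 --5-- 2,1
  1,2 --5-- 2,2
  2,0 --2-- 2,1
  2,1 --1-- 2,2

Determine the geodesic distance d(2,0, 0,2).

Shortest path: 2,0 → 1,0 → 0,0 → 0,1 → 0,2, total weight = 9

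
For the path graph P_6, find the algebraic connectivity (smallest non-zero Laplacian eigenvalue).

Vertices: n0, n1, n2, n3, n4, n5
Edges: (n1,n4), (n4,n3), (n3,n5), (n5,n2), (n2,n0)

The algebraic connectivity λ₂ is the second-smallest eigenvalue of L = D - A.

The path graph P_n has Laplacian eigenvalues λ_k = 2 − 2cos(kπ/n), k = 0, 1, …, n−1. Here n = 6:
k=0: 2 − 2cos(0) = 0.0; k=1: 2 − 2cos(π/6) = 0.2679; k=2: 2 − 2cos(π/3) = 1.0; k=3: 2 − 2cos(π/2) = 2.0; k=4: 2 − 2cos(2π/3) = 3.0; k=5: 2 − 2cos(5π/6) = 3.7321.
Laplacian eigenvalues: [0.0, 0.2679, 1.0, 2.0, 3.0, 3.7321]. Algebraic connectivity (smallest non-zero eigenvalue) = 0.2679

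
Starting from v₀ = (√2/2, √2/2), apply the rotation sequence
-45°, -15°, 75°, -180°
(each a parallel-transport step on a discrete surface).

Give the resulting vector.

Total rotation: (-45°) + (-15°) + 75° + (-180°) = -165°. Final vector: (-0.5000, -0.8660)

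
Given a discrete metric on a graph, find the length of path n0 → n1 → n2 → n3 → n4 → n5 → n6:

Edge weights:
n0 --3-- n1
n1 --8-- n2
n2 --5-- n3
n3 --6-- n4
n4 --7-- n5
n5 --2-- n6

Arc length = 3 + 8 + 5 + 6 + 7 + 2 = 31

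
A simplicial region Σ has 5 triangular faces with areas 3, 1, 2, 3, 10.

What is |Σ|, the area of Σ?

3 + 1 + 2 + 3 + 10 = 19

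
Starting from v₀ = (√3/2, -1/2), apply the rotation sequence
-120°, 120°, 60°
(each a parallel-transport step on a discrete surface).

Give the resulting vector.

Total rotation: (-120°) + 120° + 60° = 60°. Final vector: (0.8660, 0.5000)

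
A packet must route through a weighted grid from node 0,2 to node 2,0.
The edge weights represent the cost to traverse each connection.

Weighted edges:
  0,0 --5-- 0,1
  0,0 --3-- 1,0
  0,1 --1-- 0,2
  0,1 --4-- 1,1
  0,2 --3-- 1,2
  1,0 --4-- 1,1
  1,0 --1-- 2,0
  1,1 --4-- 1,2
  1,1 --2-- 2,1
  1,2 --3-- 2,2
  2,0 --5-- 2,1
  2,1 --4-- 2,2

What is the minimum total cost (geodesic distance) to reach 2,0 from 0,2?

Shortest path: 0,2 → 0,1 → 1,1 → 1,0 → 2,0, total weight = 10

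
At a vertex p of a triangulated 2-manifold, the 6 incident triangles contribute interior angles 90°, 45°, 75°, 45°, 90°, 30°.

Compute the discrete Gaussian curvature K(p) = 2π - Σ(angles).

Sum of angles = 375°. K = 360° - 375° = -15° = -π/12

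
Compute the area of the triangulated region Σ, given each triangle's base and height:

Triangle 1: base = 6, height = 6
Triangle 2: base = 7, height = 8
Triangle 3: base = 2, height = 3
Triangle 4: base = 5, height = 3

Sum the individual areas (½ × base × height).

(1/2)×6×6 + (1/2)×7×8 + (1/2)×2×3 + (1/2)×5×3 = 56.5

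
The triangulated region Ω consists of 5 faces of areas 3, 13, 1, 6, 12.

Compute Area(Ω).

3 + 13 + 1 + 6 + 12 = 35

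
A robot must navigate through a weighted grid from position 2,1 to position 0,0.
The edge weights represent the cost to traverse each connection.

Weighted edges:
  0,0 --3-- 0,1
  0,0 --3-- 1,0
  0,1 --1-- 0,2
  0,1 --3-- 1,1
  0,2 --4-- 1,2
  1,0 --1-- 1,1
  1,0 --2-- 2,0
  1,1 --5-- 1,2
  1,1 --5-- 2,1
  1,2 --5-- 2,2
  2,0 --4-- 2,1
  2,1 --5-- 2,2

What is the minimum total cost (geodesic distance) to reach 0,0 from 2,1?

Shortest path: 2,1 → 2,0 → 1,0 → 0,0, total weight = 9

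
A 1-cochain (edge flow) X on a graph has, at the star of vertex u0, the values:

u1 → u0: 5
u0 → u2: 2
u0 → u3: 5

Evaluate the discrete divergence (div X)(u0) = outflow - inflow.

Divergence = sum of outgoing flows = (-5) + 2 + 5 = 2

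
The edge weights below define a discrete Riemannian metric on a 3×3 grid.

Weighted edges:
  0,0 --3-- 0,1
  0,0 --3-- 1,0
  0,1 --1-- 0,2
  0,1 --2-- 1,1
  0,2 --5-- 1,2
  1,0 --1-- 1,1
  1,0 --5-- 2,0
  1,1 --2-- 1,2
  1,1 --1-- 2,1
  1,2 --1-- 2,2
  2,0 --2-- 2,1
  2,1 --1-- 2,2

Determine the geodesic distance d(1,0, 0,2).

Shortest path: 1,0 → 1,1 → 0,1 → 0,2, total weight = 4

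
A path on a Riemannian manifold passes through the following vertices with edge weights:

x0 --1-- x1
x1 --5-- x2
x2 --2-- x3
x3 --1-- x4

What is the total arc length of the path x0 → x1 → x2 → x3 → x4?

Arc length = 1 + 5 + 2 + 1 = 9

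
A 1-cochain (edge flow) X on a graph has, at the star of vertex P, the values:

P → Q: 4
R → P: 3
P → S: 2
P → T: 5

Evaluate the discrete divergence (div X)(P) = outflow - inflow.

Divergence = sum of outgoing flows = 4 + (-3) + 2 + 5 = 8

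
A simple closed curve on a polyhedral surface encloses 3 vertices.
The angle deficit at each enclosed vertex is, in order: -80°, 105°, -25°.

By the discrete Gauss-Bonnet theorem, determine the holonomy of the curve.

Holonomy = total enclosed curvature = (-80°) + 105° + (-25°) = 0°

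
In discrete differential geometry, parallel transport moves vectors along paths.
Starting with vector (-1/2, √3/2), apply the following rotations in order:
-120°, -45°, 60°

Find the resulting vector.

Total rotation: (-120°) + (-45°) + 60° = -105°. Final vector: (0.9659, 0.2588)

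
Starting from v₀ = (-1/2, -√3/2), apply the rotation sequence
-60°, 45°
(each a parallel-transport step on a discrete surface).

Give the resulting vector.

Total rotation: (-60°) + 45° = -15°. Final vector: (-0.7071, -0.7071)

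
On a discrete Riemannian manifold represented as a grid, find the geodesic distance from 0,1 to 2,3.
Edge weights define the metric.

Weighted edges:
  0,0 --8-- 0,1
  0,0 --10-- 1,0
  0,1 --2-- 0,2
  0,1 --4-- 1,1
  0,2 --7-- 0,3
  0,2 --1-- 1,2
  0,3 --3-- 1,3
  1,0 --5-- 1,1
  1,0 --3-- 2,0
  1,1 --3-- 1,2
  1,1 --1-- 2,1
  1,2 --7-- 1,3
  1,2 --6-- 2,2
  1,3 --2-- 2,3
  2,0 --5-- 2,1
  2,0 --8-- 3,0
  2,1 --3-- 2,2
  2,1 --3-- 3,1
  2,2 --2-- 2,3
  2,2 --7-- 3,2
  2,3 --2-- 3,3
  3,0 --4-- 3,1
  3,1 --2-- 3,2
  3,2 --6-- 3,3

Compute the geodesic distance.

Shortest path: 0,1 → 1,1 → 2,1 → 2,2 → 2,3, total weight = 10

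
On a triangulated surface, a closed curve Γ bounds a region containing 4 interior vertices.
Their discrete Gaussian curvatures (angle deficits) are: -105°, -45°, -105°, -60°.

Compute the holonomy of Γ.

Holonomy = total enclosed curvature = (-105°) + (-45°) + (-105°) + (-60°) = -315°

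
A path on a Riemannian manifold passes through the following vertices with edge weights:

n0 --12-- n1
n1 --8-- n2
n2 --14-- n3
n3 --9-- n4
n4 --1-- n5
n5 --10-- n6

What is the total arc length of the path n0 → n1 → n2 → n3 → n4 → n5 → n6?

Arc length = 12 + 8 + 14 + 9 + 1 + 10 = 54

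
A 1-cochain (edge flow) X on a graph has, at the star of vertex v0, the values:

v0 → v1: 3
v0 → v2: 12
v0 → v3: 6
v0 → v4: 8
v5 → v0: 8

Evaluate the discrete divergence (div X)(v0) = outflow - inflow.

Divergence = sum of outgoing flows = 3 + 12 + 6 + 8 + (-8) = 21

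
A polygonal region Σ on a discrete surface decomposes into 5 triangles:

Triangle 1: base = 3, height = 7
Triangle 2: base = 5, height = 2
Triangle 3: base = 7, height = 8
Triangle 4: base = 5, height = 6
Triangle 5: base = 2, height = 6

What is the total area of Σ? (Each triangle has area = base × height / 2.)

(1/2)×3×7 + (1/2)×5×2 + (1/2)×7×8 + (1/2)×5×6 + (1/2)×2×6 = 64.5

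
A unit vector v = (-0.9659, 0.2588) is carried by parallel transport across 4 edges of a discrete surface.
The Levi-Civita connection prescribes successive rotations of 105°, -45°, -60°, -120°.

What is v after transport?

Total rotation: 105° + (-45°) + (-60°) + (-120°) = -120°. Final vector: (0.7071, 0.7071)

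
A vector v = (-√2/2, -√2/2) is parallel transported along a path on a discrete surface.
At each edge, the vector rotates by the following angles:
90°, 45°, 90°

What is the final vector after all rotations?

Total rotation: 90° + 45° + 90° = 225° ≡ -135° (mod 360°). Final vector: (0, 1)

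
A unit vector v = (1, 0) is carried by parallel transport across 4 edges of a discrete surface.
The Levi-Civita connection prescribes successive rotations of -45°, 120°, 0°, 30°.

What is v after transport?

Total rotation: (-45°) + 120° + 0° + 30° = 105°. Final vector: (-0.2588, 0.9659)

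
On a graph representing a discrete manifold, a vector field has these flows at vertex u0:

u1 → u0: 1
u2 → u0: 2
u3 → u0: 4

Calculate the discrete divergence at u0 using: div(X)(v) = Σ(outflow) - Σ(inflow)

Divergence = sum of outgoing flows = (-1) + (-2) + (-4) = -7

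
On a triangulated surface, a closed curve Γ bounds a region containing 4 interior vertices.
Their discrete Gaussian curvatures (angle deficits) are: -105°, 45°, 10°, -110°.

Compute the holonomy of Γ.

Holonomy = total enclosed curvature = (-105°) + 45° + 10° + (-110°) = -160°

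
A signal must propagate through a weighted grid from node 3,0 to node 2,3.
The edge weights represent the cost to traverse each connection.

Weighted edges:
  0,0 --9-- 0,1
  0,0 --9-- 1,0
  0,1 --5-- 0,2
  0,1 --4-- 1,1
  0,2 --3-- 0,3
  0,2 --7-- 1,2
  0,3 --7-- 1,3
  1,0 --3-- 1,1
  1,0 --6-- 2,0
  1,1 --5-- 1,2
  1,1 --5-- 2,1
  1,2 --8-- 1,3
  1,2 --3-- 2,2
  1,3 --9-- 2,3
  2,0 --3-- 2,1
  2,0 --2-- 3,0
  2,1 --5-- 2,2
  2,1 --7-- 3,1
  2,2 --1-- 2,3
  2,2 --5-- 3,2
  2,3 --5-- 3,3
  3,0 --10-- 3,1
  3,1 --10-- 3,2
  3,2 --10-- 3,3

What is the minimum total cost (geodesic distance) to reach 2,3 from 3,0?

Shortest path: 3,0 → 2,0 → 2,1 → 2,2 → 2,3, total weight = 11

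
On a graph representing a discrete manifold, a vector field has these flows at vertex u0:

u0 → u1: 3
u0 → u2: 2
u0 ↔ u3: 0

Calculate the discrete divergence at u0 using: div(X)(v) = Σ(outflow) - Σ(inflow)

Divergence = sum of outgoing flows = 3 + 2 + 0 = 5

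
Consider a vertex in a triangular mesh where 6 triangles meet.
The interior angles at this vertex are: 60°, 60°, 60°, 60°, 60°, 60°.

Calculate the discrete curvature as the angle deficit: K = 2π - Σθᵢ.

Sum of angles = 360°. K = 360° - 360° = 0° = 0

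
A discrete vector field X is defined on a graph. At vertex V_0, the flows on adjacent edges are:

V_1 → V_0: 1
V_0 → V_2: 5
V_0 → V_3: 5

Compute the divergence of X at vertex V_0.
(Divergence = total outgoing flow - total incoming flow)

Divergence = sum of outgoing flows = (-1) + 5 + 5 = 9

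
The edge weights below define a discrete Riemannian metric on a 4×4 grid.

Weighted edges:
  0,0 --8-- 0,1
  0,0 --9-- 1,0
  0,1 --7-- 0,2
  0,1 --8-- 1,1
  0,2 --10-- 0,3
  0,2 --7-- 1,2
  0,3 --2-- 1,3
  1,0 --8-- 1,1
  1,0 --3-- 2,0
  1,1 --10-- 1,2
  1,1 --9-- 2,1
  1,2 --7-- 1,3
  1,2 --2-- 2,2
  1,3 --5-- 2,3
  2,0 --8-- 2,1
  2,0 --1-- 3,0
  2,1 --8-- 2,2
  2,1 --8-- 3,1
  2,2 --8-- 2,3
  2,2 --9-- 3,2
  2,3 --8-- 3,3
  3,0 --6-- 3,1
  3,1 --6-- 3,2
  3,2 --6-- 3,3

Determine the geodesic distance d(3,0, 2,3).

Shortest path: 3,0 → 2,0 → 2,1 → 2,2 → 2,3, total weight = 25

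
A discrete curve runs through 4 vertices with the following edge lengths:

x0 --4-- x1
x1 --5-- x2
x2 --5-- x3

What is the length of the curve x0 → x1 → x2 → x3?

Arc length = 4 + 5 + 5 = 14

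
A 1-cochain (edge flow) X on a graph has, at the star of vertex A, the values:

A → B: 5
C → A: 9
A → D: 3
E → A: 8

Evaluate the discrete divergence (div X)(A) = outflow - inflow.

Divergence = sum of outgoing flows = 5 + (-9) + 3 + (-8) = -9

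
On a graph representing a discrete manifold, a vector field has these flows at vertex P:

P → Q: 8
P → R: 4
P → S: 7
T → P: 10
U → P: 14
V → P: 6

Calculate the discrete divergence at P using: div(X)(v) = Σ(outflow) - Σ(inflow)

Divergence = sum of outgoing flows = 8 + 4 + 7 + (-10) + (-14) + (-6) = -11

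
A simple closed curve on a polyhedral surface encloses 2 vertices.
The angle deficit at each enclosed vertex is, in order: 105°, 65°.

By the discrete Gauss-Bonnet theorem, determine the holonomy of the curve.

Holonomy = total enclosed curvature = 105° + 65° = 170°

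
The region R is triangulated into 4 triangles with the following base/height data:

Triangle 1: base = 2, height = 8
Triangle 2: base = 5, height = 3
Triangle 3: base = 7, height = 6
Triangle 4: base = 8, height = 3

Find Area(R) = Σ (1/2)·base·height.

(1/2)×2×8 + (1/2)×5×3 + (1/2)×7×6 + (1/2)×8×3 = 48.5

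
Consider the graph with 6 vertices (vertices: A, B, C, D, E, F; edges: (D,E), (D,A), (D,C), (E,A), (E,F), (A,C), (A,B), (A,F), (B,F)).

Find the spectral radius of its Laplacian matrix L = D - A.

Degrees: deg(A) = 5, deg(B) = 2, deg(C) = 2, deg(D) = 3, deg(E) = 3, deg(F) = 3.
L = D − A with rows/columns ordered (A, B, C, D, E, F):
  [ 5, -1, -1, -1, -1, -1]
  [-1,  2,  0,  0,  0, -1]
  [-1,  0,  2, -1,  0,  0]
  [-1,  0, -1,  3, -1,  0]
  [-1,  0,  0, -1,  3, -1]
  [-1, -1,  0,  0, -1,  3]
Characteristic polynomial: det(λI − L) = λ(λ² − 5λ + 5)(λ² − 7λ + 11)(λ − 6).
Roots: λ = 0; (λ² − 5λ + 5) = 0 ⇒ λ = (5 ± √5)/2 ≈ 1.382, 3.618; (λ² − 7λ + 11) = 0 ⇒ λ = (7 ± √5)/2 ≈ 2.382, 4.618; (λ − 6) = 0 ⇒ λ = 6.
(Check: the roots sum (with multiplicity) to 18, matching trace L = Σdeg = 2·9 = 18.)
Laplacian eigenvalues: [0.0, 1.382, 2.382, 3.618, 4.618, 6.0]. Largest eigenvalue (spectral radius) = 6.0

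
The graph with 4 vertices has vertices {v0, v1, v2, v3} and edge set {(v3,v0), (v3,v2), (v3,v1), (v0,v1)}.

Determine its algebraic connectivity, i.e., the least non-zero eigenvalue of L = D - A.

Degrees: deg(v0) = 2, deg(v1) = 2, deg(v2) = 1, deg(v3) = 3.
L = D − A with rows/columns ordered (v0, v1, v2, v3):
  [ 2, -1,  0, -1]
  [-1,  2,  0, -1]
  [ 0,  0,  1, -1]
  [-1, -1, -1,  3]
Characteristic polynomial: det(λI − L) = λ(λ − 1)(λ − 3)(λ − 4).
Roots: λ = 0; (λ − 1) = 0 ⇒ λ = 1; (λ − 3) = 0 ⇒ λ = 3; (λ − 4) = 0 ⇒ λ = 4.
(Check: the roots sum (with multiplicity) to 8, matching trace L = Σdeg = 2·4 = 8.)
Laplacian eigenvalues: [0.0, 1.0, 3.0, 4.0]. Algebraic connectivity (smallest non-zero eigenvalue) = 1.0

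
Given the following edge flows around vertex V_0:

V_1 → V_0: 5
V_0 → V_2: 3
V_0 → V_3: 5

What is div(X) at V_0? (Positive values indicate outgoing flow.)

Divergence = sum of outgoing flows = (-5) + 3 + 5 = 3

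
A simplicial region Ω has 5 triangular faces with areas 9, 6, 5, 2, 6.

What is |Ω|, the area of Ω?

9 + 6 + 5 + 2 + 6 = 28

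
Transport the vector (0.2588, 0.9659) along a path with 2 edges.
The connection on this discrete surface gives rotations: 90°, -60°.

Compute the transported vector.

Total rotation: 90° + (-60°) = 30°. Final vector: (-0.2588, 0.9659)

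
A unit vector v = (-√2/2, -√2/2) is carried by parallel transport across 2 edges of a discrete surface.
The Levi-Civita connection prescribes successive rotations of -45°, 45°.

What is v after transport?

Total rotation: (-45°) + 45° = 0°. Final vector: (-0.7071, -0.7071)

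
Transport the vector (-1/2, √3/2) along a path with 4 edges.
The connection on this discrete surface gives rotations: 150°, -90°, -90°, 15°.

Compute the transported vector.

Total rotation: 150° + (-90°) + (-90°) + 15° = -15°. Final vector: (-0.2588, 0.9659)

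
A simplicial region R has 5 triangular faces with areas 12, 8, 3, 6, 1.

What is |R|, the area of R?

12 + 8 + 3 + 6 + 1 = 30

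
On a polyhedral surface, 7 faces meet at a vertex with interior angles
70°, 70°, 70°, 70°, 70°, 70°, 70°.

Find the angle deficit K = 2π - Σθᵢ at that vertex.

Sum of angles = 490°. K = 360° - 490° = -130°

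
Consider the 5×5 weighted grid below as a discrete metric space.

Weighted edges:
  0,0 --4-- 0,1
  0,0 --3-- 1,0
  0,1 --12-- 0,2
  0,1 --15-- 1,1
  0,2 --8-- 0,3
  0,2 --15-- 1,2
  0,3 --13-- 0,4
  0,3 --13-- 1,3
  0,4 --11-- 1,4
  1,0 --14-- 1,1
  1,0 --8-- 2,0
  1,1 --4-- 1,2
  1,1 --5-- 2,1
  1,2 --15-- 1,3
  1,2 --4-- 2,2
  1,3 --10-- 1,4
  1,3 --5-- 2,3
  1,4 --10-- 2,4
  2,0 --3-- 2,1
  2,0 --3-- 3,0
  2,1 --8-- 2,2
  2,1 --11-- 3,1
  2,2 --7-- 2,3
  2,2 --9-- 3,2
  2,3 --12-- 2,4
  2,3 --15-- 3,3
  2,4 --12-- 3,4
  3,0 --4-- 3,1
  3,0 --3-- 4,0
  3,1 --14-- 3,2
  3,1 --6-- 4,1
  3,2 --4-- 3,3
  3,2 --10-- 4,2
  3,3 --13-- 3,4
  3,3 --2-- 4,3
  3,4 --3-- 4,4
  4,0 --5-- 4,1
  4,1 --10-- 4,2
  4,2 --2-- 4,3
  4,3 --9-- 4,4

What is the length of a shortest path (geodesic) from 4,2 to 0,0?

Shortest path: 4,2 → 4,1 → 4,0 → 3,0 → 2,0 → 1,0 → 0,0, total weight = 32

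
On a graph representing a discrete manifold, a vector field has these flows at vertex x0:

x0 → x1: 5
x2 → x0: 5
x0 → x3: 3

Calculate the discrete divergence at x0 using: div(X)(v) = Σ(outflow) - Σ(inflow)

Divergence = sum of outgoing flows = 5 + (-5) + 3 = 3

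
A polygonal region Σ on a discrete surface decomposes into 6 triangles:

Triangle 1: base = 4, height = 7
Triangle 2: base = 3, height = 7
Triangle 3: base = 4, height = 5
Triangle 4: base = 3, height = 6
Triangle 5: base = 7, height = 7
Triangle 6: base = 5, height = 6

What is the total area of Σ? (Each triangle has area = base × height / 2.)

(1/2)×4×7 + (1/2)×3×7 + (1/2)×4×5 + (1/2)×3×6 + (1/2)×7×7 + (1/2)×5×6 = 83.0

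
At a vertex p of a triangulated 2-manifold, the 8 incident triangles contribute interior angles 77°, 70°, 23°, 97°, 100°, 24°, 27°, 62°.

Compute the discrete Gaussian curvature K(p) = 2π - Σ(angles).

Sum of angles = 480°. K = 360° - 480° = -120° = -2π/3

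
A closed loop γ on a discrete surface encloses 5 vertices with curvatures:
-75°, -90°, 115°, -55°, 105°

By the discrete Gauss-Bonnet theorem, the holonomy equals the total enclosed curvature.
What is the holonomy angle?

Holonomy = total enclosed curvature = (-75°) + (-90°) + 115° + (-55°) + 105° = 0°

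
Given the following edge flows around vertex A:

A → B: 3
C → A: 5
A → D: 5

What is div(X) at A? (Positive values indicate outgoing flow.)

Divergence = sum of outgoing flows = 3 + (-5) + 5 = 3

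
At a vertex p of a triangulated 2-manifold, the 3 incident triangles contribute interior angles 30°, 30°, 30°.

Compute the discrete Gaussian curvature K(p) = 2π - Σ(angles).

Sum of angles = 90°. K = 360° - 90° = 270°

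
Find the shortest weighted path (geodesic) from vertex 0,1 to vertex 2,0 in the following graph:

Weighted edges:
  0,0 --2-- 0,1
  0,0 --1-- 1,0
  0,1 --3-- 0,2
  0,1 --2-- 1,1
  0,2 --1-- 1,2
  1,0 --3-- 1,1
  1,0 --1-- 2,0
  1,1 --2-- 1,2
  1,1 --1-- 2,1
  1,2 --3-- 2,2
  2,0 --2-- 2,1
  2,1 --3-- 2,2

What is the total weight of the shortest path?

Shortest path: 0,1 → 0,0 → 1,0 → 2,0, total weight = 4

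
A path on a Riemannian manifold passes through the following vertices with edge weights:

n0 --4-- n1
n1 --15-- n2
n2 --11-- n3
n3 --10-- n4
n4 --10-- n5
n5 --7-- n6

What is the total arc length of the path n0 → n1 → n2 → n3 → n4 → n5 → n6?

Arc length = 4 + 15 + 11 + 10 + 10 + 7 = 57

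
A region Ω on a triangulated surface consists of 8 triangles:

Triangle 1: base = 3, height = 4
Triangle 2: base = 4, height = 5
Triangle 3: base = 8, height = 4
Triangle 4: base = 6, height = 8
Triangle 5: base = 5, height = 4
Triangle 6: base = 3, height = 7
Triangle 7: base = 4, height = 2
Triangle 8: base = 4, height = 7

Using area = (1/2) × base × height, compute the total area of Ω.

(1/2)×3×4 + (1/2)×4×5 + (1/2)×8×4 + (1/2)×6×8 + (1/2)×5×4 + (1/2)×3×7 + (1/2)×4×2 + (1/2)×4×7 = 94.5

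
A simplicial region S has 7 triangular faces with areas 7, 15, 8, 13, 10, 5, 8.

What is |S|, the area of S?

7 + 15 + 8 + 13 + 10 + 5 + 8 = 66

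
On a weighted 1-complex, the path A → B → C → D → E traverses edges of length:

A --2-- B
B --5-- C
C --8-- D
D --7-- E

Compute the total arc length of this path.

Arc length = 2 + 5 + 8 + 7 = 22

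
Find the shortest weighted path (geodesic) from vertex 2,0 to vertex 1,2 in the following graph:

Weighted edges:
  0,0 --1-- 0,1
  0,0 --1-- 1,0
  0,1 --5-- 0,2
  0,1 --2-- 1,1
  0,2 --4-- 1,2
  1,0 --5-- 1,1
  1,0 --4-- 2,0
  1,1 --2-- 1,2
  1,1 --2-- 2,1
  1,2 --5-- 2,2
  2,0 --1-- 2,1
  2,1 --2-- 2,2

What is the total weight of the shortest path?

Shortest path: 2,0 → 2,1 → 1,1 → 1,2, total weight = 5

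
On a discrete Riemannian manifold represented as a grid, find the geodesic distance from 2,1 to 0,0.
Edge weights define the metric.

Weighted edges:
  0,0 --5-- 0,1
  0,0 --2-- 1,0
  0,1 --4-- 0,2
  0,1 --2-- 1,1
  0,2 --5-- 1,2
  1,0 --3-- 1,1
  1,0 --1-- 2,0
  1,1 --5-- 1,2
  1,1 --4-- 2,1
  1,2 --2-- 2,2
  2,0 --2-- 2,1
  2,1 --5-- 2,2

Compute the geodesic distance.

Shortest path: 2,1 → 2,0 → 1,0 → 0,0, total weight = 5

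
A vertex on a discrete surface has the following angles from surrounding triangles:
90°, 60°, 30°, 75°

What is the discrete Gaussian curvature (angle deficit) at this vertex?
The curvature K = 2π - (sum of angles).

Sum of angles = 255°. K = 360° - 255° = 105° = 7π/12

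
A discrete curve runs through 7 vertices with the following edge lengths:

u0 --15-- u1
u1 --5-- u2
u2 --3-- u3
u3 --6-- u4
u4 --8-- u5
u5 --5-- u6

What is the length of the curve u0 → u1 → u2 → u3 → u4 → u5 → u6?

Arc length = 15 + 5 + 3 + 6 + 8 + 5 = 42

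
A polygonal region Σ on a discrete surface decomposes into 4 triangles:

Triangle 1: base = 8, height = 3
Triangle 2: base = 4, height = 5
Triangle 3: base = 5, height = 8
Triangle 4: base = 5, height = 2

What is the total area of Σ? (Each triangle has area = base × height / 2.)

(1/2)×8×3 + (1/2)×4×5 + (1/2)×5×8 + (1/2)×5×2 = 47.0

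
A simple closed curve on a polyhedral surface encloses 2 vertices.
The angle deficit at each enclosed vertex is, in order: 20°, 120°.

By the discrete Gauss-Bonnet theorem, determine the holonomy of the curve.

Holonomy = total enclosed curvature = 20° + 120° = 140°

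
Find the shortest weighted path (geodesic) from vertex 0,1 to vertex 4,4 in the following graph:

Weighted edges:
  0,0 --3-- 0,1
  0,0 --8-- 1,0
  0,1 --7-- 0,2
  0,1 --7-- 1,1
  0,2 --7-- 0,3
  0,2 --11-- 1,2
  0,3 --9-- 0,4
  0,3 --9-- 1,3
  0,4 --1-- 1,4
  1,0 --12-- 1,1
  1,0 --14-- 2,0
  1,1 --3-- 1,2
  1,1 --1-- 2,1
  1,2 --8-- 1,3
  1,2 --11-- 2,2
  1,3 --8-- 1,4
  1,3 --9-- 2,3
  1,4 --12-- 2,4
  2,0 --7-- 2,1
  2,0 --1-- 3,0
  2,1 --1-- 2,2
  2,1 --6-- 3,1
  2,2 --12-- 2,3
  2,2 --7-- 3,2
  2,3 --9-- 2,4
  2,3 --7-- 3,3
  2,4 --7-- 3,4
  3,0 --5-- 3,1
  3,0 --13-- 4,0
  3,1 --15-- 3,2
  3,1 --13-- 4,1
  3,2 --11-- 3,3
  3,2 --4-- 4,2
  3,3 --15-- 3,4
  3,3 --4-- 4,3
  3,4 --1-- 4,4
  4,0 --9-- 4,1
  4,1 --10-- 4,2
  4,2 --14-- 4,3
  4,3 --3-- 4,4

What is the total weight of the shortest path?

Shortest path: 0,1 → 1,1 → 2,1 → 2,2 → 3,2 → 3,3 → 4,3 → 4,4, total weight = 34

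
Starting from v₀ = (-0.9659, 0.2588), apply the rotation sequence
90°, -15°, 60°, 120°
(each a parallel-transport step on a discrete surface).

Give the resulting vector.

Total rotation: 90° + (-15°) + 60° + 120° = 255° ≡ -105° (mod 360°). Final vector: (0.5000, 0.8660)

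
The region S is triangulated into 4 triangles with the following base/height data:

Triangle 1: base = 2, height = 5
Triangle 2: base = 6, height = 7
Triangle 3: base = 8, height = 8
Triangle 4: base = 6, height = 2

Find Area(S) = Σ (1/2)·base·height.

(1/2)×2×5 + (1/2)×6×7 + (1/2)×8×8 + (1/2)×6×2 = 64.0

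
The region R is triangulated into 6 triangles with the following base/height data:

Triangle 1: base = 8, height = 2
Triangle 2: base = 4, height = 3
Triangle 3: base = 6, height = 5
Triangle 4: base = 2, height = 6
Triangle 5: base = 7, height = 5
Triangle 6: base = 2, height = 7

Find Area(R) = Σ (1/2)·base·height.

(1/2)×8×2 + (1/2)×4×3 + (1/2)×6×5 + (1/2)×2×6 + (1/2)×7×5 + (1/2)×2×7 = 59.5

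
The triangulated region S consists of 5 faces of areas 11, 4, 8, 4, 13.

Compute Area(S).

11 + 4 + 8 + 4 + 13 = 40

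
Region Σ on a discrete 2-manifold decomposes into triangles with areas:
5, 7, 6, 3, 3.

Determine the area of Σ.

5 + 7 + 6 + 3 + 3 = 24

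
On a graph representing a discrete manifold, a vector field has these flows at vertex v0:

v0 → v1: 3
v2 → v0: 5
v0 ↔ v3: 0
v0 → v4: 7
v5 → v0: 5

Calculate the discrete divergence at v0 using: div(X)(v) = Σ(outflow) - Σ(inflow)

Divergence = sum of outgoing flows = 3 + (-5) + 0 + 7 + (-5) = 0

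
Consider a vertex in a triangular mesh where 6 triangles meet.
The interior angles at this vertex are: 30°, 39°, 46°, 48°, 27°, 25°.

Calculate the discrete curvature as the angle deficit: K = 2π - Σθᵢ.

Sum of angles = 215°. K = 360° - 215° = 145° = 29π/36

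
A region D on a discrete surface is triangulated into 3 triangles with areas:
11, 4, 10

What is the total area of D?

11 + 4 + 10 = 25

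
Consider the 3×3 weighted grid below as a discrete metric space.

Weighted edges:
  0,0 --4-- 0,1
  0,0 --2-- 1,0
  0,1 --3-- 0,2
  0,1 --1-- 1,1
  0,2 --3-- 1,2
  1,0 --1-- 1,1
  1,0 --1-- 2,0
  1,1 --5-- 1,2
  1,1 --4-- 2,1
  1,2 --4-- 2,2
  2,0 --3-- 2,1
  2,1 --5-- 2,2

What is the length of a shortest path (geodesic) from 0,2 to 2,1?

Shortest path: 0,2 → 0,1 → 1,1 → 2,1, total weight = 8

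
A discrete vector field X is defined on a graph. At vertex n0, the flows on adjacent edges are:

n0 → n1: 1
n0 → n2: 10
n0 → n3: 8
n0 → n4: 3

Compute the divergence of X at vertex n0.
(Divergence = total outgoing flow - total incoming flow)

Divergence = sum of outgoing flows = 1 + 10 + 8 + 3 = 22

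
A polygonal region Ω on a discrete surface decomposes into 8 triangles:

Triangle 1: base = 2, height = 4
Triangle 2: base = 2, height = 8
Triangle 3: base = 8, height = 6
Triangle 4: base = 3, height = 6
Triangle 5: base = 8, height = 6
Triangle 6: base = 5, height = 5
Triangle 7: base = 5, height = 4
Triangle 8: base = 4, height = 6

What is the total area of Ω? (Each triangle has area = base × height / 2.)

(1/2)×2×4 + (1/2)×2×8 + (1/2)×8×6 + (1/2)×3×6 + (1/2)×8×6 + (1/2)×5×5 + (1/2)×5×4 + (1/2)×4×6 = 103.5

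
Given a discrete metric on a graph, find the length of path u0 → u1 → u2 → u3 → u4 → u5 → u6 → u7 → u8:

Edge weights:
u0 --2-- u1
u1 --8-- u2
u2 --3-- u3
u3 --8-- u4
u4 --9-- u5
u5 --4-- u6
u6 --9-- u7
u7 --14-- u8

Arc length = 2 + 8 + 3 + 8 + 9 + 4 + 9 + 14 = 57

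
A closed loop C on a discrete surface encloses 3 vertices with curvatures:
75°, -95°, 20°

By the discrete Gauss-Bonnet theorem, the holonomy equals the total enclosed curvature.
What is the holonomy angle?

Holonomy = total enclosed curvature = 75° + (-95°) + 20° = 0°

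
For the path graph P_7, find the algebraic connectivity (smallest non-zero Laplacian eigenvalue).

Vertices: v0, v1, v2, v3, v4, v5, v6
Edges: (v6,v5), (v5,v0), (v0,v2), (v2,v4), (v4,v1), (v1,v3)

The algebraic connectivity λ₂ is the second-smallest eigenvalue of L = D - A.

The path graph P_n has Laplacian eigenvalues λ_k = 2 − 2cos(kπ/n), k = 0, 1, …, n−1. Here n = 7:
k=0: 2 − 2cos(0) = 0.0; k=1: 2 − 2cos(π/7) = 0.1981; k=2: 2 − 2cos(2π/7) = 0.753; k=3: 2 − 2cos(3π/7) = 1.555; k=4: 2 − 2cos(4π/7) = 2.445; k=5: 2 − 2cos(5π/7) = 3.247; k=6: 2 − 2cos(6π/7) = 3.8019.
Laplacian eigenvalues: [0.0, 0.1981, 0.753, 1.555, 2.445, 3.247, 3.8019]. Algebraic connectivity (smallest non-zero eigenvalue) = 0.1981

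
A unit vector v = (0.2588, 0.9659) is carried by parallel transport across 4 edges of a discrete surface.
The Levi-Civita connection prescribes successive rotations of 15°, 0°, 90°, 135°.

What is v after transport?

Total rotation: 15° + 0° + 90° + 135° = 240° ≡ -120° (mod 360°). Final vector: (0.7071, -0.7071)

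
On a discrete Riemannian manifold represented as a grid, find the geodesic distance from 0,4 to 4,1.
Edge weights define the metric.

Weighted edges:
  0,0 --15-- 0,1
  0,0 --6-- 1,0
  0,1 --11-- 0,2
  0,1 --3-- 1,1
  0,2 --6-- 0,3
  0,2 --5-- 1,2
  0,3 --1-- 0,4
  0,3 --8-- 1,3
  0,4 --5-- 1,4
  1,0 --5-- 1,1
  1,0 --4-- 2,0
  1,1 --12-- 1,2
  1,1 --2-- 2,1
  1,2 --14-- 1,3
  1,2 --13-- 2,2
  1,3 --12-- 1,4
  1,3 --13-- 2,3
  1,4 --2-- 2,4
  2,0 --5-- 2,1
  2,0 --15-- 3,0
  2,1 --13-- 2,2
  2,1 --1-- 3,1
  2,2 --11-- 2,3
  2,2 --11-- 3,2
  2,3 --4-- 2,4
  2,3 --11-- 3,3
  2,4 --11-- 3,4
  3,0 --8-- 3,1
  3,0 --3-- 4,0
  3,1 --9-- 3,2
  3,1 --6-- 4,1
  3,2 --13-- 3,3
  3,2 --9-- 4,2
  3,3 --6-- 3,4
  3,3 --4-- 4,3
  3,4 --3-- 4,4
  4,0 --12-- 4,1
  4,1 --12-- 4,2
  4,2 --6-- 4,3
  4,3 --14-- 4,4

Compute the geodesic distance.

Shortest path: 0,4 → 0,3 → 0,2 → 0,1 → 1,1 → 2,1 → 3,1 → 4,1, total weight = 30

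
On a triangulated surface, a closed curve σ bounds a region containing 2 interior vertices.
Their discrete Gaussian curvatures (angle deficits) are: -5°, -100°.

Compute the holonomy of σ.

Holonomy = total enclosed curvature = (-5°) + (-100°) = -105°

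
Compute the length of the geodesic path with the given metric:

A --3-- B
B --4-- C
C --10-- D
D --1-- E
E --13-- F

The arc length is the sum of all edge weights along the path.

Arc length = 3 + 4 + 10 + 1 + 13 = 31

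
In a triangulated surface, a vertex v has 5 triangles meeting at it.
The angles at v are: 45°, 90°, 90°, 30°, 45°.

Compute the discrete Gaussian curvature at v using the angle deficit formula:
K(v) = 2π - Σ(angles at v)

Sum of angles = 300°. K = 360° - 300° = 60° = π/3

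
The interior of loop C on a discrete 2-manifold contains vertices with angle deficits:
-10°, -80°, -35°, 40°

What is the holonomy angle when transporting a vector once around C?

Holonomy = total enclosed curvature = (-10°) + (-80°) + (-35°) + 40° = -85°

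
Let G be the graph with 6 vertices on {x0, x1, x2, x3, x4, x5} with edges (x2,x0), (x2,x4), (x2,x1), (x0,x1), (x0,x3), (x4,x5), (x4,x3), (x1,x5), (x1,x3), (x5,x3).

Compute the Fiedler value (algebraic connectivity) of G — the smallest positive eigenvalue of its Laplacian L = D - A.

Degrees: deg(x0) = 3, deg(x1) = 4, deg(x2) = 3, deg(x3) = 4, deg(x4) = 3, deg(x5) = 3.
L = D − A with rows/columns ordered (x0, x1, x2, x3, x4, x5):
  [ 3, -1, -1, -1,  0,  0]
  [-1,  4, -1, -1,  0, -1]
  [-1, -1,  3,  0, -1,  0]
  [-1, -1,  0,  4, -1, -1]
  [ 0,  0, -1, -1,  3, -1]
  [ 0, -1,  0, -1, -1,  3]
Characteristic polynomial: det(λI − L) = λ(λ² − 8λ + 13)(λ − 3)(λ − 4)(λ − 5).
Roots: λ = 0; (λ² − 8λ + 13) = 0 ⇒ λ = 4 ± √3 ≈ 2.2679, 5.7321; (λ − 3) = 0 ⇒ λ = 3; (λ − 4) = 0 ⇒ λ = 4; (λ − 5) = 0 ⇒ λ = 5.
(Check: the roots sum (with multiplicity) to 20, matching trace L = Σdeg = 2·10 = 20.)
Laplacian eigenvalues: [0.0, 2.2679, 3.0, 4.0, 5.0, 5.7321]. Algebraic connectivity (smallest non-zero eigenvalue) = 2.2679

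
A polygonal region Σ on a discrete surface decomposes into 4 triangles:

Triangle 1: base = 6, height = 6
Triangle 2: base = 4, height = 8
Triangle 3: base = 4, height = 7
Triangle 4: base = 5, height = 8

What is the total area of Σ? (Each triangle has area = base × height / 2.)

(1/2)×6×6 + (1/2)×4×8 + (1/2)×4×7 + (1/2)×5×8 = 68.0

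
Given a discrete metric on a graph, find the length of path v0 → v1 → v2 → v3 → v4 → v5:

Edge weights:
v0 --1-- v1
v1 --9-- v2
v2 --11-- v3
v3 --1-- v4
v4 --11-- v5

Arc length = 1 + 9 + 11 + 1 + 11 = 33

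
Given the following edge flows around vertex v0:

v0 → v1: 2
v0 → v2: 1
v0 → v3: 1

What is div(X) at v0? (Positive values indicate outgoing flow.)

Divergence = sum of outgoing flows = 2 + 1 + 1 = 4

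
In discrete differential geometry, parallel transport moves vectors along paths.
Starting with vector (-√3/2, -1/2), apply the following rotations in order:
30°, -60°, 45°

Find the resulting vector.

Total rotation: 30° + (-60°) + 45° = 15°. Final vector: (-0.7071, -0.7071)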